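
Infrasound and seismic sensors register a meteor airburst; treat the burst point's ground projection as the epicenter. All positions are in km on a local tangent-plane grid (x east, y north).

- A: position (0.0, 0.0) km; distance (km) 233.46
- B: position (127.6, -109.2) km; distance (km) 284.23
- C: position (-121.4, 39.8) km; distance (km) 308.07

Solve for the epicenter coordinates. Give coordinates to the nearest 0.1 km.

Circle about each station: x² + y² = 233.46²; (x − 127.6)² + (y + 109.2)² = 284.23²; (x + 121.4)² + (y − 39.8)² = 308.07².
Subtracting the A equation from the B and C equations removes the quadratic terms:
255.2 x − 218.4 y = 1923.28
-242.8 x + 79.6 y = -24081.55
Solving the 2×2 system: x ≈ 156.1, y ≈ 173.6 km.
Check against A (with the unrounded x, y): √(x²+y²) = 233.45 ≈ 233.46 km. ✓

(156.1, 173.6)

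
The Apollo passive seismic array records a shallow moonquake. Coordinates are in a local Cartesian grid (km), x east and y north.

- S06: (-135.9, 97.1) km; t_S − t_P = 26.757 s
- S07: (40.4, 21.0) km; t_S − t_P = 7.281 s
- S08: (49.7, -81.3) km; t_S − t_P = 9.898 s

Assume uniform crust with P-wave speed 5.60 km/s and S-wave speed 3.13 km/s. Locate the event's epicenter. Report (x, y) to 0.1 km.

Distance from S−P lag: d = Δt · v_P v_S / (v_P − v_S) = Δt · (5.60·3.13)/(5.60−3.13) ≈ 7.0964·Δt.
So d_S06 = 189.88, d_S07 = 51.67, d_S08 = 70.24 km.
Circle about each station: (x + 135.9)² + (y − 97.1)² = 189.88²; (x − 40.4)² + (y − 21.0)² = 51.67²; (x − 49.7)² + (y + 81.3)² = 70.24².
Subtracting the S06 equation from the S07 and S08 equations removes the quadratic terms:
352.6 x − 152.2 y = 7560.57
371.2 x − 356.8 y = 12303.32
Solving the 2×2 system: x ≈ 11.9, y ≈ -22.1 km.
Check against S06 (with the unrounded x, y): √((x + 135.9)²+(y − 97.1)²) = 189.88 ≈ 189.88 km. ✓

11.9 km east, -22.1 km north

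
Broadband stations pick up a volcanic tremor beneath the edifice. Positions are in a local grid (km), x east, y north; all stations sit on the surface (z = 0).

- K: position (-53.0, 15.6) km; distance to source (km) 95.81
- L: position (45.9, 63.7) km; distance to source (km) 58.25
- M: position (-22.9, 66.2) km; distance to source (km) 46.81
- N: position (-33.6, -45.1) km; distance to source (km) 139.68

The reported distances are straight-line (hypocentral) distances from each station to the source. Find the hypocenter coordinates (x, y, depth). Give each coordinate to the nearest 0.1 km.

Each station gives a sphere (x−x_i)² + (y−y_i)² + z² = d_i² (stations at z=0).
Subtracting the K sphere from L and M: z² cancels, leaving linear equations in x and y:
197.8 x + 96.2 y = 8898.63
60.2 x + 101.2 y = 8842.87
Solving: x ≈ 3.505, y ≈ 85.295 km (keep extra digits for the depth step; rounded: 3.5, 85.3).
Then from the K sphere: z² = 95.81² − (x + 53.0)² − (y − 15.6)² with x = 3.505, y = 85.295, so z ≈ 33.606 ≈ 33.6 km.

(3.5, 85.3, 33.6)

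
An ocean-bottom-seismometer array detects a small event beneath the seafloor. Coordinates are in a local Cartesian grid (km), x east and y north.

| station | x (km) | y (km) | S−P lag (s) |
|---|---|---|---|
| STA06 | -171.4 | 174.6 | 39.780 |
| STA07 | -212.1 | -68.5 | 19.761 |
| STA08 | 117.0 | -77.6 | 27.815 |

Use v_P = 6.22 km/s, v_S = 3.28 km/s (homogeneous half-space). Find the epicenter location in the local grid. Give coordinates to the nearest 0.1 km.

Distance from S−P lag: d = Δt · v_P v_S / (v_P − v_S) = Δt · (6.22·3.28)/(6.22−3.28) ≈ 6.9393·Δt.
So d_STA06 = 276.05, d_STA07 = 137.13, d_STA08 = 193.02 km.
Circle about each station: (x + 171.4)² + (y − 174.6)² = 276.05²; (x + 212.1)² + (y + 68.5)² = 137.13²; (x − 117.0)² + (y + 77.6)² = 193.02².
Subtracting pairs of circle equations eliminates x²+y² and gives linear equations (the radical axes):
-81.4 x − 486.2 y = 47214.51
576.8 x − 504.4 y = -1205.48
Solving the 2×2 system: x ≈ -75.9, y ≈ -84.4 km.

(-75.9, -84.4)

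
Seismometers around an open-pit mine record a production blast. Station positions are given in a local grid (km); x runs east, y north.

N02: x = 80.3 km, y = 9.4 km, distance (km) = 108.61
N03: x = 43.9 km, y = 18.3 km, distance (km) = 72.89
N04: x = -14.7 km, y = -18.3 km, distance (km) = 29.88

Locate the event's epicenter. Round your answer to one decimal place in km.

-28.3 km east, 8.3 km north

Circle about each station: (x − 80.3)² + (y − 9.4)² = 108.61²; (x − 43.9)² + (y − 18.3)² = 72.89²; (x + 14.7)² + (y + 18.3)² = 29.88².
Subtracting pairs of circle equations eliminates x²+y² and gives linear equations (the radical axes):
-72.8 x + 17.8 y = 2208.83
-190.0 x − 55.4 y = 4917.85
Solving the 2×2 system: x ≈ -28.3, y ≈ 8.3 km.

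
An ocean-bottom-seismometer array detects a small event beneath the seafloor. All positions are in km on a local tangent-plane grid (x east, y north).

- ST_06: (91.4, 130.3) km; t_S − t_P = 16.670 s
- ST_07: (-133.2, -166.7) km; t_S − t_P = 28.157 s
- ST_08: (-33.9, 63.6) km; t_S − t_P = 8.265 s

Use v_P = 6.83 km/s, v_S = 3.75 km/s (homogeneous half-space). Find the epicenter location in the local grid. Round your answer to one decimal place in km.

14.6 km east, 14.9 km north

Distance from S−P lag: d = Δt · v_P v_S / (v_P − v_S) = Δt · (6.83·3.75)/(6.83−3.75) ≈ 8.3157·Δt.
So d_ST_06 = 138.62, d_ST_07 = 234.15, d_ST_08 = 68.73 km.
Circle about each station: (x − 91.4)² + (y − 130.3)² = 138.62²; (x + 133.2)² + (y + 166.7)² = 234.15²; (x + 33.9)² + (y − 63.6)² = 68.73².
Subtracting the ST_06 equation from the ST_07 and ST_08 equations removes the quadratic terms:
-449.2 x − 594.0 y = -15411.64
-250.6 x − 133.4 y = -5646.19
Solving the 2×2 system: x ≈ 14.6, y ≈ 14.9 km.
Check against ST_06 (with the unrounded x, y): √((x − 91.4)²+(y − 130.3)²) = 138.62 ≈ 138.62 km. ✓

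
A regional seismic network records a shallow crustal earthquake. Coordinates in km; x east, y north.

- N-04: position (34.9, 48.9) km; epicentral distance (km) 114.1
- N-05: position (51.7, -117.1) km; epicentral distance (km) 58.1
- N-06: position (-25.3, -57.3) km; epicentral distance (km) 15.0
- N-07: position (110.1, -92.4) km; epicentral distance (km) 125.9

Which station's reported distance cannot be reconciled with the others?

N-05

Solve using three stations at a time. Using N-04, N-06, N-07 (subtract circle equations pairwise → linear system) gives (x, y) ≈ (-10.4, -55.8).
Distances from that point to each station vs reported:
  N-04: calculated 114.1 vs reported 114.1 → residual 0.0 km
  N-05: calculated 87.2 vs reported 58.1 → residual 29.1 km
  N-06: calculated 15.0 vs reported 15.0 → residual 0.0 km
  N-07: calculated 125.9 vs reported 125.9 → residual 0.0 km
N-04, N-06, N-07 are mutually consistent (residuals ≈ 0); N-05 is off by 29.1 km.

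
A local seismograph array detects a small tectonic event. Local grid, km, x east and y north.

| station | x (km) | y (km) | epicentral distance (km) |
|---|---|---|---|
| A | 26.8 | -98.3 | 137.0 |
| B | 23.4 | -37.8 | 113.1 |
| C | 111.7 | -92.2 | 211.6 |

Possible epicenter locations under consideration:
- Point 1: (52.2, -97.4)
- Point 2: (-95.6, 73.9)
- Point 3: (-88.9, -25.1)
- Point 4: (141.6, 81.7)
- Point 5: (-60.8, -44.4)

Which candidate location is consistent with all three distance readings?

Point 3

For each candidate, compare |candidate − station| to the reported distance:
Point 1: residuals A 111.6, B 46.9, C 151.9 → max 151.9 km
Point 2: residuals A 74.3, B 50.1, C 54.0 → max 74.3 km
Point 3: residuals A 0.1, B 0.1, C 0.1 → max 0.1 km
Point 4: residuals A 76.5, B 55.0, C 35.1 → max 76.5 km
Point 5: residuals A 34.1, B 28.6, C 32.6 → max 34.1 km
Only Point 3 has all residuals ≈ 0.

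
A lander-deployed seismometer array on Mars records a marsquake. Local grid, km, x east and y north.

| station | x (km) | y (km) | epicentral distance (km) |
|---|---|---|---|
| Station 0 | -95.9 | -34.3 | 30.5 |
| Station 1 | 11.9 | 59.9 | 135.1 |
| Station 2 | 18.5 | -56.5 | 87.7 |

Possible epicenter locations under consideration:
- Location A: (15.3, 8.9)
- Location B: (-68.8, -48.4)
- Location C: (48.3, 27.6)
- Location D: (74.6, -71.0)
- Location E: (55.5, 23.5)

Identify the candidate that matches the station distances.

For each candidate, compare |candidate − station| to the reported distance:
Location A: residuals Station 0 88.8, Station 1 84.0, Station 2 22.2 → max 88.8 km
Location B: residuals Station 0 0.0, Station 1 0.0, Station 2 0.0 → max 0.0 km
Location C: residuals Station 0 126.4, Station 1 86.4, Station 2 1.5 → max 126.4 km
Location D: residuals Station 0 143.9, Station 1 10.0, Station 2 29.8 → max 143.9 km
Location E: residuals Station 0 131.6, Station 1 78.3, Station 2 0.4 → max 131.6 km
Only Location B has all residuals ≈ 0.

Location B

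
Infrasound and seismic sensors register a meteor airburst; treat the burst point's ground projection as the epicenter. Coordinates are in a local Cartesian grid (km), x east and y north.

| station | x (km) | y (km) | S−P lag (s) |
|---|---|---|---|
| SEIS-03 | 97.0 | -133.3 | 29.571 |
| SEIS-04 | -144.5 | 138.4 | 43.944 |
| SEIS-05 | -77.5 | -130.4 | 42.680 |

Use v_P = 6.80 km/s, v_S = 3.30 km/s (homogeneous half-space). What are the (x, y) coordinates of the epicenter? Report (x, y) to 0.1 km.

x ≈ 124.4 km, y ≈ 54.3 km

Distance from S−P lag: d = Δt · v_P v_S / (v_P − v_S) = Δt · (6.80·3.30)/(6.80−3.30) ≈ 6.4114·Δt.
So d_SEIS-03 = 189.59, d_SEIS-04 = 281.74, d_SEIS-05 = 273.64 km.
Circle about each station: (x − 97.0)² + (y + 133.3)² = 189.59²; (x + 144.5)² + (y − 138.4)² = 281.74²; (x + 77.5)² + (y + 130.4)² = 273.64².
Subtracting the SEIS-03 equation from the SEIS-04 and SEIS-05 equations removes the quadratic terms:
-483.0 x + 543.4 y = -30576.14
-349.0 x + 5.8 y = -43101.96
Solving the 2×2 system: x ≈ 124.4, y ≈ 54.3 km.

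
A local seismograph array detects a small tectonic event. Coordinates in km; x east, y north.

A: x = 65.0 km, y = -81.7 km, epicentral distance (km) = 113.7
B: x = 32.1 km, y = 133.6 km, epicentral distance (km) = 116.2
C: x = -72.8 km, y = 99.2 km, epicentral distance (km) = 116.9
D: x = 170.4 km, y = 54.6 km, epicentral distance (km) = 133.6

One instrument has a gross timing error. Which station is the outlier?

Solve using three stations at a time. Using A, B, C (subtract circle equations pairwise → linear system) gives (x, y) ≈ (12.3, 19.1).
Distances from that point to each station vs reported:
  A: calculated 113.7 vs reported 113.7 → residual 0.0 km
  B: calculated 116.2 vs reported 116.2 → residual 0.0 km
  C: calculated 116.9 vs reported 116.9 → residual 0.0 km
  D: calculated 162.0 vs reported 133.6 → residual 28.4 km
A, B, C are mutually consistent (residuals ≈ 0); D is off by 28.4 km.

D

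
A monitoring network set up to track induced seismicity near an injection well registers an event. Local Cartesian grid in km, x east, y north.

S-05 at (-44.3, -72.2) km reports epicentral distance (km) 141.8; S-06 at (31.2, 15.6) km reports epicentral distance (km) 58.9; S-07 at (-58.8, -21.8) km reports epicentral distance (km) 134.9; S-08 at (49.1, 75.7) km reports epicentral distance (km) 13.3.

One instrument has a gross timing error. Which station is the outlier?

S-05

Solve using three stations at a time. Using S-06, S-07, S-08 (subtract circle equations pairwise → linear system) gives (x, y) ≈ (35.9, 74.3).
Distances from that point to each station vs reported:
  S-05: calculated 167.0 vs reported 141.8 → residual 25.2 km
  S-06: calculated 58.9 vs reported 58.9 → residual 0.0 km
  S-07: calculated 134.9 vs reported 134.9 → residual 0.0 km
  S-08: calculated 13.3 vs reported 13.3 → residual 0.0 km
S-06, S-07, S-08 are mutually consistent (residuals ≈ 0); S-05 is off by 25.2 km.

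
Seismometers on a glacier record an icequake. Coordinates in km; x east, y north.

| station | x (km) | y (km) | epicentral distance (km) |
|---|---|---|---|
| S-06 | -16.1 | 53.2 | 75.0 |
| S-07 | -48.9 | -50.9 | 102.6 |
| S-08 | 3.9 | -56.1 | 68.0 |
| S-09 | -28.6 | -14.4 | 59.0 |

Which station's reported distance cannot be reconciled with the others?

Solve using three stations at a time. Using S-06, S-07, S-08 (subtract circle equations pairwise → linear system) gives (x, y) ≈ (38.9, 2.2).
Distances from that point to each station vs reported:
  S-06: calculated 75.0 vs reported 75.0 → residual 0.0 km
  S-07: calculated 102.6 vs reported 102.6 → residual 0.0 km
  S-08: calculated 68.0 vs reported 68.0 → residual 0.0 km
  S-09: calculated 69.5 vs reported 59.0 → residual 10.5 km
S-06, S-07, S-08 are mutually consistent (residuals ≈ 0); S-09 is off by 10.5 km.

S-09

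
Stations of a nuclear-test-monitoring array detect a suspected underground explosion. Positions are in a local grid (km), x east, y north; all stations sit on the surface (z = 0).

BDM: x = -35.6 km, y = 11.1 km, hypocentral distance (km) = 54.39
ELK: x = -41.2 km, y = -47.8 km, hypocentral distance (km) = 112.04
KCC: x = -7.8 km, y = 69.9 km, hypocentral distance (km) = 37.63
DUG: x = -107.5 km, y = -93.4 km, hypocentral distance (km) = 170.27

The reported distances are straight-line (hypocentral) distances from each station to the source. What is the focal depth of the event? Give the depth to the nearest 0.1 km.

z ≈ 12.8 km

Each station gives a sphere (x−x_i)² + (y−y_i)² + z² = d_i² (stations at z=0).
Subtracting the BDM sphere from ELK and KCC: z² cancels, leaving linear equations in x and y:
-11.2 x − 117.8 y = -7002.98
55.6 x + 117.6 y = 5098.54
Solving: x ≈ -42.607, y ≈ 63.499 km (keep extra digits for the depth step; rounded: -42.6, 63.5).
Then from the BDM sphere: z² = 54.39² − (x + 35.6)² − (y − 11.1)² with x = -42.607, y = 63.499, so z ≈ 12.787 ≈ 12.8 km.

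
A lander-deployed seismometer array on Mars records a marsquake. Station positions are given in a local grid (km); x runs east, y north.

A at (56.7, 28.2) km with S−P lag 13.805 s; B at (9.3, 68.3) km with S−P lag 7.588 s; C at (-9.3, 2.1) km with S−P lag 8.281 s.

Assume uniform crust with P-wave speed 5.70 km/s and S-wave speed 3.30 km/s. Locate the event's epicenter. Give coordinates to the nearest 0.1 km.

Distance from S−P lag: d = Δt · v_P v_S / (v_P − v_S) = Δt · (5.70·3.30)/(5.70−3.30) ≈ 7.8375·Δt.
So d_A = 108.20, d_B = 59.47, d_C = 64.90 km.
Circle about each station: (x − 56.7)² + (y − 28.2)² = 108.20²; (x − 9.3)² + (y − 68.3)² = 59.47²; (x + 9.3)² + (y − 2.1)² = 64.90².
Subtracting the A equation from the B and C equations removes the quadratic terms:
-94.8 x + 80.2 y = 8911.81
-132.0 x − 52.2 y = 3576.00
Solving the 2×2 system: x ≈ -48.4, y ≈ 53.9 km.

-48.4 km east, 53.9 km north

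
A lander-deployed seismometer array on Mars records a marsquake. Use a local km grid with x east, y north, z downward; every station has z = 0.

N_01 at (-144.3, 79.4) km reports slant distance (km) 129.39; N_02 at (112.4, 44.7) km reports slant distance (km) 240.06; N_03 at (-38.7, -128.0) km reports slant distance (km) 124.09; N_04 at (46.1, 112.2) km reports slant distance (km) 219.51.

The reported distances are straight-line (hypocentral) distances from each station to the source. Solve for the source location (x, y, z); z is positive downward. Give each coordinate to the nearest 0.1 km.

x ≈ -108.9 km, y ≈ -36.4 km, depth ≈ 45.6 km

Each station gives a sphere (x−x_i)² + (y−y_i)² + z² = d_i² (stations at z=0).
Subtracting the N_01 sphere from N_02 and N_03: z² cancels, leaving linear equations in x and y:
513.4 x − 69.4 y = -53382.03
211.2 x − 414.8 y = -7901.72
Solving: x ≈ -108.898, y ≈ -36.397 km (keep extra digits for the depth step; rounded: -108.9, -36.4).
Then from the N_01 sphere: z² = 129.39² − (x + 144.3)² − (y − 79.4)² with x = -108.898, y = -36.397, so z ≈ 45.602 ≈ 45.6 km.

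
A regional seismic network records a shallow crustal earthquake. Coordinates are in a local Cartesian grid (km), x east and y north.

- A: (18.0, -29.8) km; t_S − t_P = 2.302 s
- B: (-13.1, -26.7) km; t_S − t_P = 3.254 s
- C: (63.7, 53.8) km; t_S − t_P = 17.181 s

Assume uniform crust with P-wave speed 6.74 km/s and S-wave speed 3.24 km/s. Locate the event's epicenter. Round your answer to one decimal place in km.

(5.0, -35.9)

Distance from S−P lag: d = Δt · v_P v_S / (v_P − v_S) = Δt · (6.74·3.24)/(6.74−3.24) ≈ 6.2393·Δt.
So d_A = 14.36, d_B = 20.30, d_C = 107.20 km.
Circle about each station: (x − 18.0)² + (y + 29.8)² = 14.36²; (x + 13.1)² + (y + 26.7)² = 20.30²; (x − 63.7)² + (y − 53.8)² = 107.20².
Subtracting pairs of circle equations eliminates x²+y² and gives linear equations (the radical axes):
-62.2 x + 6.2 y = -533.42
91.4 x + 167.2 y = -5545.54
Solving the 2×2 system: x ≈ 5.0, y ≈ -35.9 km.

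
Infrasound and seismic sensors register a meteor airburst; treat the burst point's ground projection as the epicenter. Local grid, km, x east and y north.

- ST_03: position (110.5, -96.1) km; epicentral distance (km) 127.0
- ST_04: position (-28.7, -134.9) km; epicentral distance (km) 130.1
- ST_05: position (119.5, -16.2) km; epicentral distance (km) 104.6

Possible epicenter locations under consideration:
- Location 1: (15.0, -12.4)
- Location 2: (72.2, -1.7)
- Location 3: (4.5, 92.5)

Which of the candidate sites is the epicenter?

For each candidate, compare |candidate − station| to the reported distance:
Location 1: residuals ST_03 0.0, ST_04 0.0, ST_05 0.0 → max 0.0 km
Location 2: residuals ST_03 25.1, ST_04 37.0, ST_05 55.1 → max 55.1 km
Location 3: residuals ST_03 89.3, ST_04 99.7, ST_05 53.6 → max 99.7 km
Only Location 1 has all residuals ≈ 0.

Location 1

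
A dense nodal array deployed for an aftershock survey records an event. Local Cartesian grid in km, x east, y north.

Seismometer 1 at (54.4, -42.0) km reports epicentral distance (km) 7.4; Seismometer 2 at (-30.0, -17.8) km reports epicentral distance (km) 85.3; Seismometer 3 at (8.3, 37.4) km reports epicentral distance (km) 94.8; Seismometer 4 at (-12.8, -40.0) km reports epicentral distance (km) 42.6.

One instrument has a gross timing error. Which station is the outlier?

Seismometer 4

Solve using three stations at a time. Using Seismometer 1, Seismometer 2, Seismometer 3 (subtract circle equations pairwise → linear system) gives (x, y) ≈ (49.8, -47.8).
Distances from that point to each station vs reported:
  Seismometer 1: calculated 7.4 vs reported 7.4 → residual 0.0 km
  Seismometer 2: calculated 85.3 vs reported 85.3 → residual 0.0 km
  Seismometer 3: calculated 94.8 vs reported 94.8 → residual 0.0 km
  Seismometer 4: calculated 63.1 vs reported 42.6 → residual 20.5 km
Seismometer 1, Seismometer 2, Seismometer 3 are mutually consistent (residuals ≈ 0); Seismometer 4 is off by 20.5 km.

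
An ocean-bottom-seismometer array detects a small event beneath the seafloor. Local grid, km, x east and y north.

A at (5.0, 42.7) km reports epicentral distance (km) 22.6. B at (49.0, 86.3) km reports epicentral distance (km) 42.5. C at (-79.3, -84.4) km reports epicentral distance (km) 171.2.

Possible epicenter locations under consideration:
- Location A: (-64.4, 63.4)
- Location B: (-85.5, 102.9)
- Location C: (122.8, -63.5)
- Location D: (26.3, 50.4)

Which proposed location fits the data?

For each candidate, compare |candidate − station| to the reported distance:
Location A: residuals A 49.8, B 73.2, C 22.7 → max 73.2 km
Location B: residuals A 86.1, B 93.0, C 16.2 → max 93.0 km
Location C: residuals A 136.0, B 124.5, C 32.0 → max 136.0 km
Location D: residuals A 0.0, B 0.0, C 0.0 → max 0.0 km
Only Location D has all residuals ≈ 0.

Location D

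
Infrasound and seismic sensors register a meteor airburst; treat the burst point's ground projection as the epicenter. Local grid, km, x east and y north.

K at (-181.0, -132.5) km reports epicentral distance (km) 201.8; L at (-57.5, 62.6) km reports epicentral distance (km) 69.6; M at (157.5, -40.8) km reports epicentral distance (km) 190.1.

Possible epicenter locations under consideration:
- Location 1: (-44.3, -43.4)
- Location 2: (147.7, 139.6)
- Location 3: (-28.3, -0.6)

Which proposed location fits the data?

Location 3

For each candidate, compare |candidate − station| to the reported distance:
Location 1: residuals K 38.6, L 37.2, M 11.7 → max 38.6 km
Location 2: residuals K 224.9, L 149.6, M 9.4 → max 224.9 km
Location 3: residuals K 0.0, L 0.0, M 0.0 → max 0.0 km
Only Location 3 has all residuals ≈ 0.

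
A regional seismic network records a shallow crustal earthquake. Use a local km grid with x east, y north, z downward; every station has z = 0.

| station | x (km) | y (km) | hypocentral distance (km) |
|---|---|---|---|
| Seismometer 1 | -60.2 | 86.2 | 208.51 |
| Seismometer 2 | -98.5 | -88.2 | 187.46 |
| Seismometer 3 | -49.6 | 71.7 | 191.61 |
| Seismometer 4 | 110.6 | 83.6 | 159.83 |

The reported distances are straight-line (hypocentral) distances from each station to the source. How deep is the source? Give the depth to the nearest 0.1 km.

63.3 km

Each station gives a sphere (x−x_i)² + (y−y_i)² + z² = d_i² (stations at z=0).
Subtracting the Seismometer 1 sphere from Seismometer 2 and Seismometer 3: z² cancels, leaving linear equations in x and y:
-76.6 x − 348.8 y = 14762.18
21.2 x − 29.0 y = 3308.60
Solving: x ≈ 75.493, y ≈ -58.902 km (keep extra digits for the depth step; rounded: 75.5, -58.9).
Then from the Seismometer 1 sphere: z² = 208.51² − (x + 60.2)² − (y − 86.2)² with x = 75.493, y = -58.902, so z ≈ 63.319 ≈ 63.3 km.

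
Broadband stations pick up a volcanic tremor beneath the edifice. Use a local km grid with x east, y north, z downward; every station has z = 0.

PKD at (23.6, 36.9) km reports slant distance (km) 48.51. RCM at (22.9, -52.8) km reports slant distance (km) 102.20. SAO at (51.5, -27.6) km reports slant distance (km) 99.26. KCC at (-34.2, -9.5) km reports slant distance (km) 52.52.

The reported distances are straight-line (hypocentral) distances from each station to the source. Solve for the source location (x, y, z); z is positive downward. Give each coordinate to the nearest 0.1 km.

Each station gives a sphere (x−x_i)² + (y−y_i)² + z² = d_i² (stations at z=0).
Subtracting the PKD sphere from RCM and SAO: z² cancels, leaving linear equations in x and y:
-1.4 x − 179.4 y = -6697.94
55.8 x − 129.0 y = -6003.89
Solving: x ≈ -20.907, y ≈ 37.498 km (keep extra digits for the depth step; rounded: -20.9, 37.5).
Then from the PKD sphere: z² = 48.51² − (x − 23.6)² − (y − 36.9)² with x = -20.907, y = 37.498, so z ≈ 19.287 ≈ 19.3 km.

x ≈ -20.9 km, y ≈ 37.5 km, depth ≈ 19.3 km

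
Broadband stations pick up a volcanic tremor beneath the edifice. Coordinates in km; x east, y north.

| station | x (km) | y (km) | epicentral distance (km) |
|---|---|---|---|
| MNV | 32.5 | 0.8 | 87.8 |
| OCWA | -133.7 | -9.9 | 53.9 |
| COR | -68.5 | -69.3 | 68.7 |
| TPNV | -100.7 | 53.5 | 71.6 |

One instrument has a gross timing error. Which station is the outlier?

Solve using three stations at a time. Using MNV, COR, TPNV (subtract circle equations pairwise → linear system) gives (x, y) ≈ (-55.3, -1.9).
Distances from that point to each station vs reported:
  MNV: calculated 87.8 vs reported 87.8 → residual 0.0 km
  OCWA: calculated 78.8 vs reported 53.9 → residual 24.9 km
  COR: calculated 68.7 vs reported 68.7 → residual 0.0 km
  TPNV: calculated 71.6 vs reported 71.6 → residual 0.0 km
MNV, COR, TPNV are mutually consistent (residuals ≈ 0); OCWA is off by 24.9 km.

OCWA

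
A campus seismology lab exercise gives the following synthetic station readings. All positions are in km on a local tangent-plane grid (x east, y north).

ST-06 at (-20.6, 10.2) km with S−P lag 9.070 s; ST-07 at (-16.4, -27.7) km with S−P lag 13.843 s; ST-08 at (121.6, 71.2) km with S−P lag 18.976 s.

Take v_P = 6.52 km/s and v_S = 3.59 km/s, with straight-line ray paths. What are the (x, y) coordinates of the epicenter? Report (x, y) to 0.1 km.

Distance from S−P lag: d = Δt · v_P v_S / (v_P − v_S) = Δt · (6.52·3.59)/(6.52−3.59) ≈ 7.9887·Δt.
So d_ST-06 = 72.46, d_ST-07 = 110.59, d_ST-08 = 151.59 km.
Circle about each station: (x + 20.6)² + (y − 10.2)² = 72.46²; (x + 16.4)² + (y + 27.7)² = 110.59²; (x − 121.6)² + (y − 71.2)² = 151.59².
Subtracting pairs of circle equations eliminates x²+y² and gives linear equations (the radical axes):
8.4 x − 75.8 y = -6471.85
284.4 x + 122.0 y = 1598.52
Solving the 2×2 system: x ≈ -29.6, y ≈ 82.1 km.
Check against ST-06 (with the unrounded x, y): √((x + 20.6)²+(y − 10.2)²) = 72.46 ≈ 72.46 km. ✓

x ≈ -29.6 km, y ≈ 82.1 km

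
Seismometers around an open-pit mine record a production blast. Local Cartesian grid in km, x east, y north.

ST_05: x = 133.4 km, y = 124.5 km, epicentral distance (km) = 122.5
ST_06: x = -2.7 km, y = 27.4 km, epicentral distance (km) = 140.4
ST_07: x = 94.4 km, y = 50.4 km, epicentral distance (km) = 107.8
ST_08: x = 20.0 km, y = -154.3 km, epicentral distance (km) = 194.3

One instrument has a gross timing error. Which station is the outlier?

Solve using three stations at a time. Using ST_05, ST_06, ST_08 (subtract circle equations pairwise → linear system) gives (x, y) ≈ (135.4, 2.0).
Distances from that point to each station vs reported:
  ST_05: calculated 122.5 vs reported 122.5 → residual 0.0 km
  ST_06: calculated 140.4 vs reported 140.4 → residual 0.0 km
  ST_07: calculated 63.4 vs reported 107.8 → residual 44.4 km
  ST_08: calculated 194.3 vs reported 194.3 → residual 0.0 km
ST_05, ST_06, ST_08 are mutually consistent (residuals ≈ 0); ST_07 is off by 44.4 km.

ST_07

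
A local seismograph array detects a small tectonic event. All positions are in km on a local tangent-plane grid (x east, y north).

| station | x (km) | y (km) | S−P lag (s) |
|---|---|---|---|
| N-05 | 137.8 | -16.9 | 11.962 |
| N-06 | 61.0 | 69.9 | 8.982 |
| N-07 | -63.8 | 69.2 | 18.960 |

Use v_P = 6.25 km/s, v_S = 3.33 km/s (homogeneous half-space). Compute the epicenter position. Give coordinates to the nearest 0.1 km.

Distance from S−P lag: d = Δt · v_P v_S / (v_P − v_S) = Δt · (6.25·3.33)/(6.25−3.33) ≈ 7.1276·Δt.
So d_N-05 = 85.26, d_N-06 = 64.02, d_N-07 = 135.14 km.
Circle about each station: (x − 137.8)² + (y + 16.9)² = 85.26²; (x − 61.0)² + (y − 69.9)² = 64.02²; (x + 63.8)² + (y − 69.2)² = 135.14².
Subtracting the N-05 equation from the N-06 and N-07 equations removes the quadratic terms:
-153.6 x + 173.6 y = -7496.73
-403.2 x + 172.2 y = -21408.92
Solving the 2×2 system: x ≈ 55.7, y ≈ 6.1 km.
Check against N-05 (with the unrounded x, y): √((x − 137.8)²+(y + 16.9)²) = 85.26 ≈ 85.26 km. ✓

55.7 km east, 6.1 km north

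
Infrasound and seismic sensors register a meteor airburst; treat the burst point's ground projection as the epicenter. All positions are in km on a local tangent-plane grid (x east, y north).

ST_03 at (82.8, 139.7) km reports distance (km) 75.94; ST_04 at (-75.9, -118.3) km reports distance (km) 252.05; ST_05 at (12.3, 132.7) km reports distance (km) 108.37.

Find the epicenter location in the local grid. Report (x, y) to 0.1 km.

Circle about each station: (x − 82.8)² + (y − 139.7)² = 75.94²; (x + 75.9)² + (y + 118.3)² = 252.05²; (x − 12.3)² + (y − 132.7)² = 108.37².
Subtracting the ST_03 equation from the ST_04 and ST_05 equations removes the quadratic terms:
-317.4 x − 516.0 y = -64378.55
-141.0 x − 14.0 y = -14588.52
Solving the 2×2 system: x ≈ 97.0, y ≈ 65.1 km.

(97.0, 65.1)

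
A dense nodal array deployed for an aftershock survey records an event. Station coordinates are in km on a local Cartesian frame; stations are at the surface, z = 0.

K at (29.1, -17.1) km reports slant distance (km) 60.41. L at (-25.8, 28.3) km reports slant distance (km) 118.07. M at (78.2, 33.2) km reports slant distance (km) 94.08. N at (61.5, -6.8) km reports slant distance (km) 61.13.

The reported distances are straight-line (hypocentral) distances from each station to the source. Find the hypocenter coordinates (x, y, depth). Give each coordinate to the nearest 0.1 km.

(54.2, -44.2, 47.8)

Each station gives a sphere (x−x_i)² + (y−y_i)² + z² = d_i² (stations at z=0).
Subtracting the K sphere from L and M: z² cancels, leaving linear equations in x and y:
-109.8 x + 90.8 y = -9963.85
98.2 x + 100.6 y = 876.58
Solving: x ≈ 54.200, y ≈ -44.193 km (keep extra digits for the depth step; rounded: 54.2, -44.2).
Then from the K sphere: z² = 60.41² − (x − 29.1)² − (y + 17.1)² with x = 54.200, y = -44.193, so z ≈ 47.805 ≈ 47.8 km.
Check against N (with the unrounded solution): distance 61.13 ≈ 61.13 km. ✓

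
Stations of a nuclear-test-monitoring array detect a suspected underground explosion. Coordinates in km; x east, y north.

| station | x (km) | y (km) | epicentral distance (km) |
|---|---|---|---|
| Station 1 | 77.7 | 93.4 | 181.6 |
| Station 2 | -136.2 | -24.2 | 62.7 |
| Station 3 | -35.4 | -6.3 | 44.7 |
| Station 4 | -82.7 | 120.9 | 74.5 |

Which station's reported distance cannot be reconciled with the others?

Solve using three stations at a time. Using Station 1, Station 2, Station 3 (subtract circle equations pairwise → linear system) gives (x, y) ≈ (-79.3, 2.1).
Distances from that point to each station vs reported:
  Station 1: calculated 181.6 vs reported 181.6 → residual 0.0 km
  Station 2: calculated 62.7 vs reported 62.7 → residual 0.0 km
  Station 3: calculated 44.7 vs reported 44.7 → residual 0.0 km
  Station 4: calculated 118.8 vs reported 74.5 → residual 44.3 km
Station 1, Station 2, Station 3 are mutually consistent (residuals ≈ 0); Station 4 is off by 44.3 km.

Station 4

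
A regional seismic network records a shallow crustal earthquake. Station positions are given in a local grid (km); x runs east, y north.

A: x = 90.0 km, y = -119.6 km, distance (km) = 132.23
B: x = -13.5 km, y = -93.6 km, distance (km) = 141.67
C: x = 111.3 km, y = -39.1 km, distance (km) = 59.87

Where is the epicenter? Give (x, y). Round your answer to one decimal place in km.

Circle about each station: (x − 90.0)² + (y + 119.6)² = 132.23²; (x + 13.5)² + (y + 93.6)² = 141.67²; (x − 111.3)² + (y + 39.1)² = 59.87².
Subtracting the A equation from the B and C equations removes the quadratic terms:
-207.0 x + 52.0 y = -16046.57
42.6 x + 161.0 y = 5412.70
Solving the 2×2 system: x ≈ 80.6, y ≈ 12.3 km.

80.6 km east, 12.3 km north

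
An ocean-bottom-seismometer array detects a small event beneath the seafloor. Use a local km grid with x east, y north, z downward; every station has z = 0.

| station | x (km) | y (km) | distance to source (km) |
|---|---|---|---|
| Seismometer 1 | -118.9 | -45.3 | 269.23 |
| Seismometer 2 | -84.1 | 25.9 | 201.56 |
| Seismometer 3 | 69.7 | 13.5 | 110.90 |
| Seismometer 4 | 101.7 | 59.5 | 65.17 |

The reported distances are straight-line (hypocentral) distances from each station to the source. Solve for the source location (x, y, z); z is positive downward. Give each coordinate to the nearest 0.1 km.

(92.9, 119.0, 25.1)

Each station gives a sphere (x−x_i)² + (y−y_i)² + z² = d_i² (stations at z=0).
Subtracting the Seismometer 1 sphere from Seismometer 2 and Seismometer 3: z² cancels, leaving linear equations in x and y:
69.6 x + 142.4 y = 23412.68
377.2 x + 117.6 y = 49037.02
Solving: x ≈ 92.899, y ≈ 119.009 km (keep extra digits for the depth step; rounded: 92.9, 119.0).
Then from the Seismometer 1 sphere: z² = 269.23² − (x + 118.9)² − (y + 45.3)² with x = 92.899, y = 119.009, so z ≈ 25.070 ≈ 25.1 km.
Check against Seismometer 4 (with the unrounded solution): distance 65.17 ≈ 65.17 km. ✓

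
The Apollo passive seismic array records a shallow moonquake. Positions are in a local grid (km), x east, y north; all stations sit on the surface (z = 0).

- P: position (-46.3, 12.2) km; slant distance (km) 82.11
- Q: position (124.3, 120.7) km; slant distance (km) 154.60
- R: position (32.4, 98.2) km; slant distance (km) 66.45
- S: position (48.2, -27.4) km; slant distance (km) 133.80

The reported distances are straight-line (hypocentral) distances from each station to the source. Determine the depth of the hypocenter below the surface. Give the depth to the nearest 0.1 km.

Each station gives a sphere (x−x_i)² + (y−y_i)² + z² = d_i² (stations at z=0).
Subtracting the P sphere from Q and R: z² cancels, leaving linear equations in x and y:
341.2 x + 217.0 y = 10567.34
157.4 x + 172.0 y = 10726.92
Solving: x ≈ -20.797, y ≈ 81.397 km (keep extra digits for the depth step; rounded: -20.8, 81.4).
Then from the P sphere: z² = 82.11² − (x + 46.3)² − (y − 12.2)² with x = -20.797, y = 81.397, so z ≈ 36.103 ≈ 36.1 km.

z ≈ 36.1 km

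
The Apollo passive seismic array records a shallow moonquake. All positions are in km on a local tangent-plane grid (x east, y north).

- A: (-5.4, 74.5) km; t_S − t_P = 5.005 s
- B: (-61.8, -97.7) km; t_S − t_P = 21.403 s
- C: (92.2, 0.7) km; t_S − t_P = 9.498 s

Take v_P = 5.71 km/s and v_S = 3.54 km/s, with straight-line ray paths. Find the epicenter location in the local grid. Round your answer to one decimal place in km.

Distance from S−P lag: d = Δt · v_P v_S / (v_P − v_S) = Δt · (5.71·3.54)/(5.71−3.54) ≈ 9.3149·Δt.
So d_A = 46.62, d_B = 199.37, d_C = 88.47 km.
Circle about each station: (x + 5.4)² + (y − 74.5)² = 46.62²; (x + 61.8)² + (y + 97.7)² = 199.37²; (x − 92.2)² + (y − 0.7)² = 88.47².
Subtracting pairs of circle equations eliminates x²+y² and gives linear equations (the radical axes):
-112.8 x − 344.4 y = -29789.85
195.2 x − 147.6 y = -2731.60
Solving the 2×2 system: x ≈ 41.2, y ≈ 73.0 km.

41.2 km east, 73.0 km north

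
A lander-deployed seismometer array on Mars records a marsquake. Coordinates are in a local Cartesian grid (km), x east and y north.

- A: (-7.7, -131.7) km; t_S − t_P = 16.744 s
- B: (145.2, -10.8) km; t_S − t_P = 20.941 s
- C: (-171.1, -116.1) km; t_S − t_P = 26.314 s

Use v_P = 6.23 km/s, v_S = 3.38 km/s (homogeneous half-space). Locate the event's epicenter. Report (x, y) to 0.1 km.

(-9.5, -8.0)

Distance from S−P lag: d = Δt · v_P v_S / (v_P − v_S) = Δt · (6.23·3.38)/(6.23−3.38) ≈ 7.3886·Δt.
So d_A = 123.71, d_B = 154.72, d_C = 194.42 km.
Circle about each station: (x + 7.7)² + (y + 131.7)² = 123.71²; (x − 145.2)² + (y + 10.8)² = 154.72²; (x + 171.1)² + (y + 116.1)² = 194.42².
Subtracting the A equation from the B and C equations removes the quadratic terms:
305.8 x + 241.8 y = -4838.61
-326.8 x + 31.2 y = 2855.27
Solving the 2×2 system: x ≈ -9.5, y ≈ -8.0 km.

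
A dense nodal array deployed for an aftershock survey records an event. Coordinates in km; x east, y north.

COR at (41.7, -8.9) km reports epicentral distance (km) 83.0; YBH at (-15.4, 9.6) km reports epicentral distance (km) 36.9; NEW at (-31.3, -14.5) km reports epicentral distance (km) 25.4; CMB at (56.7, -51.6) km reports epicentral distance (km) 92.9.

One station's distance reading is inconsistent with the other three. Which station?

YBH

Solve using three stations at a time. Using COR, NEW, CMB (subtract circle equations pairwise → linear system) gives (x, y) ≈ (-35.4, -39.6).
Distances from that point to each station vs reported:
  COR: calculated 83.0 vs reported 83.0 → residual 0.0 km
  YBH: calculated 53.1 vs reported 36.9 → residual 16.2 km
  NEW: calculated 25.4 vs reported 25.4 → residual 0.0 km
  CMB: calculated 92.9 vs reported 92.9 → residual 0.0 km
COR, NEW, CMB are mutually consistent (residuals ≈ 0); YBH is off by 16.2 km.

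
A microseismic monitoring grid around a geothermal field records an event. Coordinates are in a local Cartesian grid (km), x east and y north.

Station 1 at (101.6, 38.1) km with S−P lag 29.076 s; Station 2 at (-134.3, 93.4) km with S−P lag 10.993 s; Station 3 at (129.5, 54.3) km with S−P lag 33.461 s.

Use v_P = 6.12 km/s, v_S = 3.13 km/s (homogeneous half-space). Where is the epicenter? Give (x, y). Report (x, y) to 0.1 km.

(-84.6, 43.5)

Distance from S−P lag: d = Δt · v_P v_S / (v_P − v_S) = Δt · (6.12·3.13)/(6.12−3.13) ≈ 6.4066·Δt.
So d_Station 1 = 186.28, d_Station 2 = 70.43, d_Station 3 = 214.37 km.
Circle about each station: (x − 101.6)² + (y − 38.1)² = 186.28²; (x + 134.3)² + (y − 93.4)² = 70.43²; (x − 129.5)² + (y − 54.3)² = 214.37².
Subtracting the Station 1 equation from the Station 2 and Station 3 equations removes the quadratic terms:
-471.8 x + 110.6 y = 44725.73
55.8 x + 32.4 y = -3309.69
Solving the 2×2 system: x ≈ -84.6, y ≈ 43.5 km.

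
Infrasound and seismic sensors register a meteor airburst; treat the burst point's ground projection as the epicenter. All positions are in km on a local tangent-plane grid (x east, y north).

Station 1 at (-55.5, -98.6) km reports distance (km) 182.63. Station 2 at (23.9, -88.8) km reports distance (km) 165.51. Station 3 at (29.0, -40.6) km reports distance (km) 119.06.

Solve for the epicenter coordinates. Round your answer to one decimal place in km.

Circle about each station: (x + 55.5)² + (y + 98.6)² = 182.63²; (x − 23.9)² + (y + 88.8)² = 165.51²; (x − 29.0)² + (y + 40.6)² = 119.06².
Subtracting the Station 1 equation from the Station 2 and Station 3 equations removes the quadratic terms:
158.8 x + 19.6 y = 1614.60
169.0 x + 116.0 y = 8865.58
Solving the 2×2 system: x ≈ 0.9, y ≈ 75.1 km.

(0.9, 75.1)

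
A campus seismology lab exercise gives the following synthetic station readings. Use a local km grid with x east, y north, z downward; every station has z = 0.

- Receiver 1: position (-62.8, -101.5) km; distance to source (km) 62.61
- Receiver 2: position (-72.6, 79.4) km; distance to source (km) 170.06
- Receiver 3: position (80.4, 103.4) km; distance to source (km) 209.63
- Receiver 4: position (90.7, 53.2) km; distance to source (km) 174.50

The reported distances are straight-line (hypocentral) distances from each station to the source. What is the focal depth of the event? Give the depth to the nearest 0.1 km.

37.4 km

Each station gives a sphere (x−x_i)² + (y−y_i)² + z² = d_i² (stations at z=0).
Subtracting the Receiver 1 sphere from Receiver 2 and Receiver 3: z² cancels, leaving linear equations in x and y:
-19.6 x + 361.8 y = -27671.36
286.4 x + 409.8 y = -37115.09
Solving: x ≈ -18.706, y ≈ -77.496 km (keep extra digits for the depth step; rounded: -18.7, -77.5).
Then from the Receiver 1 sphere: z² = 62.61² − (x + 62.8)² − (y + 101.5)² with x = -18.706, y = -77.496, so z ≈ 37.410 ≈ 37.4 km.
Check against Receiver 4 (with the unrounded solution): distance 174.50 ≈ 174.50 km. ✓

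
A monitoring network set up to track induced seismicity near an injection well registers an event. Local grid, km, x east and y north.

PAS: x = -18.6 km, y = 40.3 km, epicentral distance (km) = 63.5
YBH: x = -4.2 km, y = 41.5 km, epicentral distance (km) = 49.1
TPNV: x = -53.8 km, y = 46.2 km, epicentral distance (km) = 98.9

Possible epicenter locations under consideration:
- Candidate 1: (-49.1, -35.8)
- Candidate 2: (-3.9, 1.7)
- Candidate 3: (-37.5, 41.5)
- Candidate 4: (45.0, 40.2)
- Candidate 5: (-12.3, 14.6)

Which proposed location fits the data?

For each candidate, compare |candidate − station| to the reported distance:
Candidate 1: residuals PAS 18.5, YBH 40.3, TPNV 16.8 → max 40.3 km
Candidate 2: residuals PAS 22.2, YBH 9.3, TPNV 32.0 → max 32.0 km
Candidate 3: residuals PAS 44.6, YBH 15.8, TPNV 81.9 → max 81.9 km
Candidate 4: residuals PAS 0.1, YBH 0.1, TPNV 0.1 → max 0.1 km
Candidate 5: residuals PAS 37.0, YBH 21.0, TPNV 46.7 → max 46.7 km
Only Candidate 4 has all residuals ≈ 0.

Candidate 4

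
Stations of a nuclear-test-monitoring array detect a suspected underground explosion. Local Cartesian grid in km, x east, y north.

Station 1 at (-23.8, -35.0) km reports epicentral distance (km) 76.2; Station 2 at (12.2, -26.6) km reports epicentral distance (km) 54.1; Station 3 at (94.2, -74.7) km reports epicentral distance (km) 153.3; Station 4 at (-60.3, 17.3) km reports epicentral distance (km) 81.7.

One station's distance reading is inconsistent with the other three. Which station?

Station 3

Solve using three stations at a time. Using Station 1, Station 2, Station 4 (subtract circle equations pairwise → linear system) gives (x, y) ≈ (20.8, 26.7).
Distances from that point to each station vs reported:
  Station 1: calculated 76.1 vs reported 76.2 → residual 0.1 km
  Station 2: calculated 54.0 vs reported 54.1 → residual 0.1 km
  Station 3: calculated 125.2 vs reported 153.3 → residual 28.1 km
  Station 4: calculated 81.6 vs reported 81.7 → residual 0.1 km
Station 1, Station 2, Station 4 are mutually consistent (residuals ≈ 0); Station 3 is off by 28.1 km.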